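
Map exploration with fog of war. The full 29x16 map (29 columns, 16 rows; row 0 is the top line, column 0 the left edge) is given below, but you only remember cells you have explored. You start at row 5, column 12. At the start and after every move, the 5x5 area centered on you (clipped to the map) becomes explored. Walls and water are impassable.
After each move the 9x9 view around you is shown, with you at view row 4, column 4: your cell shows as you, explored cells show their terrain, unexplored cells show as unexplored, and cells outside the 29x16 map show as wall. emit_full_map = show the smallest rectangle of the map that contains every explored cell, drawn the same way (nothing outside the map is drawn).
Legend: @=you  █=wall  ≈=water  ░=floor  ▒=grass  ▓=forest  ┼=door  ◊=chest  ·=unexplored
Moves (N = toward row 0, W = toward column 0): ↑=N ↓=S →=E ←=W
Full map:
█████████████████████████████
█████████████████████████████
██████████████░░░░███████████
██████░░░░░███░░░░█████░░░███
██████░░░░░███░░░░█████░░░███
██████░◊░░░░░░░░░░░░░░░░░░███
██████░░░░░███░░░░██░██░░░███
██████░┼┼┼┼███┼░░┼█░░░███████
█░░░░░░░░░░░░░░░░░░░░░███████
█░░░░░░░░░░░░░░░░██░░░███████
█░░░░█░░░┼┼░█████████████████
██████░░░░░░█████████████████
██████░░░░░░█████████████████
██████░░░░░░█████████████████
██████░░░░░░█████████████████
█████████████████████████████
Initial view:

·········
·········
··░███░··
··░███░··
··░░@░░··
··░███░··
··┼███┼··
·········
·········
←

·········
·········
··░░███░·
··░░███░·
··░░@░░░·
··░░███░·
··┼┼███┼·
·········
·········

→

·········
·········
·░░███░··
·░░███░··
·░░░@░░··
·░░███░··
·┼┼███┼··
·········
·········

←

·········
·········
··░░███░·
··░░███░·
··░░@░░░·
··░░███░·
··┼┼███┼·
·········
·········

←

·········
·········
··░░░███░
··░░░███░
··░░@░░░░
··░░░███░
··┼┼┼███┼
·········
·········

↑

·········
·········
··█████··
··░░░███░
··░░@███░
··░░░░░░░
··░░░███░
··┼┼┼███┼
·········

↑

█████████
·········
··█████··
··█████··
··░░@███░
··░░░███░
··░░░░░░░
··░░░███░
··┼┼┼███┼

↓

·········
··█████··
··█████··
··░░░███░
··░░@███░
··░░░░░░░
··░░░███░
··┼┼┼███┼
·········

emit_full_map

█████··
█████··
░░░███░
░░@███░
░░░░░░░
░░░███░
┼┼┼███┼

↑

█████████
·········
··█████··
··█████··
··░░@███░
··░░░███░
··░░░░░░░
··░░░███░
··┼┼┼███┼

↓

·········
··█████··
··█████··
··░░░███░
··░░@███░
··░░░░░░░
··░░░███░
··┼┼┼███┼
·········


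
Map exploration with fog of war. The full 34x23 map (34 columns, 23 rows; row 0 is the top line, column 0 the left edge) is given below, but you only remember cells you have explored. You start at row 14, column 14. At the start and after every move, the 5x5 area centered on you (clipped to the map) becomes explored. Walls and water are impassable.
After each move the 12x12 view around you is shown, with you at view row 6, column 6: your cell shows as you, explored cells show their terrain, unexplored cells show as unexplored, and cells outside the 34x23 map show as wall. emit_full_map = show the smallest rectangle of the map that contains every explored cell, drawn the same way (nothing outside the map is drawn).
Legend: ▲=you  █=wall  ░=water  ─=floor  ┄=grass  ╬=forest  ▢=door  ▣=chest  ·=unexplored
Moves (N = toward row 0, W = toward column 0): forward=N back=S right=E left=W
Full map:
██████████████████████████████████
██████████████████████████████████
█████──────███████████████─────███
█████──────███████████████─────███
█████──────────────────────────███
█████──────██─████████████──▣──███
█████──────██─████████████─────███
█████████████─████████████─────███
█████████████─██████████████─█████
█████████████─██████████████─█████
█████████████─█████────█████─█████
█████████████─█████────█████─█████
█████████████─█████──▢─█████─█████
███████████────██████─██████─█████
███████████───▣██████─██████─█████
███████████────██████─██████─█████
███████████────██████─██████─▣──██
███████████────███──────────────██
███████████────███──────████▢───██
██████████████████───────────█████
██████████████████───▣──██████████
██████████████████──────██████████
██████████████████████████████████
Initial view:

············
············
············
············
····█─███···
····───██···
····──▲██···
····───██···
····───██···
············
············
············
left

············
············
············
············
····██─███··
····────██··
····──▲▣██··
····────██··
····────██··
············
············
············

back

············
············
············
····██─███··
····────██··
····───▣██··
····──▲─██··
····────██··
····────█···
············
············
············

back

············
············
····██─███··
····────██··
····───▣██··
····────██··
····──▲─██··
····────█···
····────█···
············
············
············

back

············
····██─███··
····────██··
····───▣██··
····────██··
····────██··
····──▲─█···
····────█···
····█████···
············
············
············

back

····██─███··
····────██··
····───▣██··
····────██··
····────██··
····────█···
····──▲─█···
····█████···
····█████···
············
············
████████████

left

·····██─███·
·····────██·
·····───▣██·
·····────██·
····█────██·
····█────█··
····█─▲──█··
····██████··
····██████··
············
············
████████████

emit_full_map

·██─███
·────██
·───▣██
·────██
█────██
█────█·
█─▲──█·
██████·
██████·

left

······██─███
······────██
······───▣██
······────██
····██────██
····██────█·
····██▲───█·
····███████·
····███████·
············
············
████████████

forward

············
······██─███
······────██
······───▣██
····██────██
····██────██
····██▲───█·
····██────█·
····███████·
····███████·
············
············

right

············
·····██─███·
·····────██·
·····───▣██·
···██────██·
···██────██·
···██─▲──█··
···██────█··
···███████··
···███████··
············
············

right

············
····██─███··
····────██··
····───▣██··
··██────██··
··██────██··
··██──▲─█···
··██────█···
··███████···
··███████···
············
············

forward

············
············
····██─███··
····────██··
····───▣██··
··██────██··
··██──▲─██··
··██────█···
··██────█···
··███████···
··███████···
············

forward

············
············
············
····██─███··
····────██··
····───▣██··
··██──▲─██··
··██────██··
··██────█···
··██────█···
··███████···
··███████···

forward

············
············
············
············
····██─███··
····────██··
····──▲▣██··
··██────██··
··██────██··
··██────█···
··██────█···
··███████···

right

············
············
············
············
···██─███···
···────██···
···───▲██···
·██────██···
·██────██···
·██────█····
·██────█····
·███████····

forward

············
············
············
············
····█─███···
···██─███···
···───▲██···
···───▣██···
·██────██···
·██────██···
·██────█····
·██────█····

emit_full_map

···█─███
··██─███
··───▲██
··───▣██
██────██
██────██
██────█·
██────█·
███████·
███████·

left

············
············
············
············
····██─███··
····██─███··
····──▲─██··
····───▣██··
··██────██··
··██────██··
··██────█···
··██────█···

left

············
············
············
············
····███─███·
····███─███·
····█─▲──██·
····█───▣██·
···██────██·
···██────██·
···██────█··
···██────█··

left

············
············
············
············
····████─███
····████─███
····██▲───██
····██───▣██
····██────██
····██────██
····██────█·
····██────█·

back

············
············
············
····████─███
····████─███
····██────██
····██▲──▣██
····██────██
····██────██
····██────█·
····██────█·
····███████·

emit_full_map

████─███
████─███
██────██
██▲──▣██
██────██
██────██
██────█·
██────█·
███████·
███████·

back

············
············
····████─███
····████─███
····██────██
····██───▣██
····██▲───██
····██────██
····██────█·
····██────█·
····███████·
····███████·

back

············
····████─███
····████─███
····██────██
····██───▣██
····██────██
····██▲───██
····██────█·
····██────█·
····███████·
····███████·
············

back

····████─███
····████─███
····██────██
····██───▣██
····██────██
····██────██
····██▲───█·
····██────█·
····███████·
····███████·
············
············

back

····████─███
····██────██
····██───▣██
····██────██
····██────██
····██────█·
····██▲───█·
····███████·
····███████·
············
············
████████████

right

···████─███·
···██────██·
···██───▣██·
···██────██·
···██────██·
···██────█··
···██─▲──█··
···███████··
···███████··
············
············
████████████

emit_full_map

████─███
████─███
██────██
██───▣██
██────██
██────██
██────█·
██─▲──█·
███████·
███████·


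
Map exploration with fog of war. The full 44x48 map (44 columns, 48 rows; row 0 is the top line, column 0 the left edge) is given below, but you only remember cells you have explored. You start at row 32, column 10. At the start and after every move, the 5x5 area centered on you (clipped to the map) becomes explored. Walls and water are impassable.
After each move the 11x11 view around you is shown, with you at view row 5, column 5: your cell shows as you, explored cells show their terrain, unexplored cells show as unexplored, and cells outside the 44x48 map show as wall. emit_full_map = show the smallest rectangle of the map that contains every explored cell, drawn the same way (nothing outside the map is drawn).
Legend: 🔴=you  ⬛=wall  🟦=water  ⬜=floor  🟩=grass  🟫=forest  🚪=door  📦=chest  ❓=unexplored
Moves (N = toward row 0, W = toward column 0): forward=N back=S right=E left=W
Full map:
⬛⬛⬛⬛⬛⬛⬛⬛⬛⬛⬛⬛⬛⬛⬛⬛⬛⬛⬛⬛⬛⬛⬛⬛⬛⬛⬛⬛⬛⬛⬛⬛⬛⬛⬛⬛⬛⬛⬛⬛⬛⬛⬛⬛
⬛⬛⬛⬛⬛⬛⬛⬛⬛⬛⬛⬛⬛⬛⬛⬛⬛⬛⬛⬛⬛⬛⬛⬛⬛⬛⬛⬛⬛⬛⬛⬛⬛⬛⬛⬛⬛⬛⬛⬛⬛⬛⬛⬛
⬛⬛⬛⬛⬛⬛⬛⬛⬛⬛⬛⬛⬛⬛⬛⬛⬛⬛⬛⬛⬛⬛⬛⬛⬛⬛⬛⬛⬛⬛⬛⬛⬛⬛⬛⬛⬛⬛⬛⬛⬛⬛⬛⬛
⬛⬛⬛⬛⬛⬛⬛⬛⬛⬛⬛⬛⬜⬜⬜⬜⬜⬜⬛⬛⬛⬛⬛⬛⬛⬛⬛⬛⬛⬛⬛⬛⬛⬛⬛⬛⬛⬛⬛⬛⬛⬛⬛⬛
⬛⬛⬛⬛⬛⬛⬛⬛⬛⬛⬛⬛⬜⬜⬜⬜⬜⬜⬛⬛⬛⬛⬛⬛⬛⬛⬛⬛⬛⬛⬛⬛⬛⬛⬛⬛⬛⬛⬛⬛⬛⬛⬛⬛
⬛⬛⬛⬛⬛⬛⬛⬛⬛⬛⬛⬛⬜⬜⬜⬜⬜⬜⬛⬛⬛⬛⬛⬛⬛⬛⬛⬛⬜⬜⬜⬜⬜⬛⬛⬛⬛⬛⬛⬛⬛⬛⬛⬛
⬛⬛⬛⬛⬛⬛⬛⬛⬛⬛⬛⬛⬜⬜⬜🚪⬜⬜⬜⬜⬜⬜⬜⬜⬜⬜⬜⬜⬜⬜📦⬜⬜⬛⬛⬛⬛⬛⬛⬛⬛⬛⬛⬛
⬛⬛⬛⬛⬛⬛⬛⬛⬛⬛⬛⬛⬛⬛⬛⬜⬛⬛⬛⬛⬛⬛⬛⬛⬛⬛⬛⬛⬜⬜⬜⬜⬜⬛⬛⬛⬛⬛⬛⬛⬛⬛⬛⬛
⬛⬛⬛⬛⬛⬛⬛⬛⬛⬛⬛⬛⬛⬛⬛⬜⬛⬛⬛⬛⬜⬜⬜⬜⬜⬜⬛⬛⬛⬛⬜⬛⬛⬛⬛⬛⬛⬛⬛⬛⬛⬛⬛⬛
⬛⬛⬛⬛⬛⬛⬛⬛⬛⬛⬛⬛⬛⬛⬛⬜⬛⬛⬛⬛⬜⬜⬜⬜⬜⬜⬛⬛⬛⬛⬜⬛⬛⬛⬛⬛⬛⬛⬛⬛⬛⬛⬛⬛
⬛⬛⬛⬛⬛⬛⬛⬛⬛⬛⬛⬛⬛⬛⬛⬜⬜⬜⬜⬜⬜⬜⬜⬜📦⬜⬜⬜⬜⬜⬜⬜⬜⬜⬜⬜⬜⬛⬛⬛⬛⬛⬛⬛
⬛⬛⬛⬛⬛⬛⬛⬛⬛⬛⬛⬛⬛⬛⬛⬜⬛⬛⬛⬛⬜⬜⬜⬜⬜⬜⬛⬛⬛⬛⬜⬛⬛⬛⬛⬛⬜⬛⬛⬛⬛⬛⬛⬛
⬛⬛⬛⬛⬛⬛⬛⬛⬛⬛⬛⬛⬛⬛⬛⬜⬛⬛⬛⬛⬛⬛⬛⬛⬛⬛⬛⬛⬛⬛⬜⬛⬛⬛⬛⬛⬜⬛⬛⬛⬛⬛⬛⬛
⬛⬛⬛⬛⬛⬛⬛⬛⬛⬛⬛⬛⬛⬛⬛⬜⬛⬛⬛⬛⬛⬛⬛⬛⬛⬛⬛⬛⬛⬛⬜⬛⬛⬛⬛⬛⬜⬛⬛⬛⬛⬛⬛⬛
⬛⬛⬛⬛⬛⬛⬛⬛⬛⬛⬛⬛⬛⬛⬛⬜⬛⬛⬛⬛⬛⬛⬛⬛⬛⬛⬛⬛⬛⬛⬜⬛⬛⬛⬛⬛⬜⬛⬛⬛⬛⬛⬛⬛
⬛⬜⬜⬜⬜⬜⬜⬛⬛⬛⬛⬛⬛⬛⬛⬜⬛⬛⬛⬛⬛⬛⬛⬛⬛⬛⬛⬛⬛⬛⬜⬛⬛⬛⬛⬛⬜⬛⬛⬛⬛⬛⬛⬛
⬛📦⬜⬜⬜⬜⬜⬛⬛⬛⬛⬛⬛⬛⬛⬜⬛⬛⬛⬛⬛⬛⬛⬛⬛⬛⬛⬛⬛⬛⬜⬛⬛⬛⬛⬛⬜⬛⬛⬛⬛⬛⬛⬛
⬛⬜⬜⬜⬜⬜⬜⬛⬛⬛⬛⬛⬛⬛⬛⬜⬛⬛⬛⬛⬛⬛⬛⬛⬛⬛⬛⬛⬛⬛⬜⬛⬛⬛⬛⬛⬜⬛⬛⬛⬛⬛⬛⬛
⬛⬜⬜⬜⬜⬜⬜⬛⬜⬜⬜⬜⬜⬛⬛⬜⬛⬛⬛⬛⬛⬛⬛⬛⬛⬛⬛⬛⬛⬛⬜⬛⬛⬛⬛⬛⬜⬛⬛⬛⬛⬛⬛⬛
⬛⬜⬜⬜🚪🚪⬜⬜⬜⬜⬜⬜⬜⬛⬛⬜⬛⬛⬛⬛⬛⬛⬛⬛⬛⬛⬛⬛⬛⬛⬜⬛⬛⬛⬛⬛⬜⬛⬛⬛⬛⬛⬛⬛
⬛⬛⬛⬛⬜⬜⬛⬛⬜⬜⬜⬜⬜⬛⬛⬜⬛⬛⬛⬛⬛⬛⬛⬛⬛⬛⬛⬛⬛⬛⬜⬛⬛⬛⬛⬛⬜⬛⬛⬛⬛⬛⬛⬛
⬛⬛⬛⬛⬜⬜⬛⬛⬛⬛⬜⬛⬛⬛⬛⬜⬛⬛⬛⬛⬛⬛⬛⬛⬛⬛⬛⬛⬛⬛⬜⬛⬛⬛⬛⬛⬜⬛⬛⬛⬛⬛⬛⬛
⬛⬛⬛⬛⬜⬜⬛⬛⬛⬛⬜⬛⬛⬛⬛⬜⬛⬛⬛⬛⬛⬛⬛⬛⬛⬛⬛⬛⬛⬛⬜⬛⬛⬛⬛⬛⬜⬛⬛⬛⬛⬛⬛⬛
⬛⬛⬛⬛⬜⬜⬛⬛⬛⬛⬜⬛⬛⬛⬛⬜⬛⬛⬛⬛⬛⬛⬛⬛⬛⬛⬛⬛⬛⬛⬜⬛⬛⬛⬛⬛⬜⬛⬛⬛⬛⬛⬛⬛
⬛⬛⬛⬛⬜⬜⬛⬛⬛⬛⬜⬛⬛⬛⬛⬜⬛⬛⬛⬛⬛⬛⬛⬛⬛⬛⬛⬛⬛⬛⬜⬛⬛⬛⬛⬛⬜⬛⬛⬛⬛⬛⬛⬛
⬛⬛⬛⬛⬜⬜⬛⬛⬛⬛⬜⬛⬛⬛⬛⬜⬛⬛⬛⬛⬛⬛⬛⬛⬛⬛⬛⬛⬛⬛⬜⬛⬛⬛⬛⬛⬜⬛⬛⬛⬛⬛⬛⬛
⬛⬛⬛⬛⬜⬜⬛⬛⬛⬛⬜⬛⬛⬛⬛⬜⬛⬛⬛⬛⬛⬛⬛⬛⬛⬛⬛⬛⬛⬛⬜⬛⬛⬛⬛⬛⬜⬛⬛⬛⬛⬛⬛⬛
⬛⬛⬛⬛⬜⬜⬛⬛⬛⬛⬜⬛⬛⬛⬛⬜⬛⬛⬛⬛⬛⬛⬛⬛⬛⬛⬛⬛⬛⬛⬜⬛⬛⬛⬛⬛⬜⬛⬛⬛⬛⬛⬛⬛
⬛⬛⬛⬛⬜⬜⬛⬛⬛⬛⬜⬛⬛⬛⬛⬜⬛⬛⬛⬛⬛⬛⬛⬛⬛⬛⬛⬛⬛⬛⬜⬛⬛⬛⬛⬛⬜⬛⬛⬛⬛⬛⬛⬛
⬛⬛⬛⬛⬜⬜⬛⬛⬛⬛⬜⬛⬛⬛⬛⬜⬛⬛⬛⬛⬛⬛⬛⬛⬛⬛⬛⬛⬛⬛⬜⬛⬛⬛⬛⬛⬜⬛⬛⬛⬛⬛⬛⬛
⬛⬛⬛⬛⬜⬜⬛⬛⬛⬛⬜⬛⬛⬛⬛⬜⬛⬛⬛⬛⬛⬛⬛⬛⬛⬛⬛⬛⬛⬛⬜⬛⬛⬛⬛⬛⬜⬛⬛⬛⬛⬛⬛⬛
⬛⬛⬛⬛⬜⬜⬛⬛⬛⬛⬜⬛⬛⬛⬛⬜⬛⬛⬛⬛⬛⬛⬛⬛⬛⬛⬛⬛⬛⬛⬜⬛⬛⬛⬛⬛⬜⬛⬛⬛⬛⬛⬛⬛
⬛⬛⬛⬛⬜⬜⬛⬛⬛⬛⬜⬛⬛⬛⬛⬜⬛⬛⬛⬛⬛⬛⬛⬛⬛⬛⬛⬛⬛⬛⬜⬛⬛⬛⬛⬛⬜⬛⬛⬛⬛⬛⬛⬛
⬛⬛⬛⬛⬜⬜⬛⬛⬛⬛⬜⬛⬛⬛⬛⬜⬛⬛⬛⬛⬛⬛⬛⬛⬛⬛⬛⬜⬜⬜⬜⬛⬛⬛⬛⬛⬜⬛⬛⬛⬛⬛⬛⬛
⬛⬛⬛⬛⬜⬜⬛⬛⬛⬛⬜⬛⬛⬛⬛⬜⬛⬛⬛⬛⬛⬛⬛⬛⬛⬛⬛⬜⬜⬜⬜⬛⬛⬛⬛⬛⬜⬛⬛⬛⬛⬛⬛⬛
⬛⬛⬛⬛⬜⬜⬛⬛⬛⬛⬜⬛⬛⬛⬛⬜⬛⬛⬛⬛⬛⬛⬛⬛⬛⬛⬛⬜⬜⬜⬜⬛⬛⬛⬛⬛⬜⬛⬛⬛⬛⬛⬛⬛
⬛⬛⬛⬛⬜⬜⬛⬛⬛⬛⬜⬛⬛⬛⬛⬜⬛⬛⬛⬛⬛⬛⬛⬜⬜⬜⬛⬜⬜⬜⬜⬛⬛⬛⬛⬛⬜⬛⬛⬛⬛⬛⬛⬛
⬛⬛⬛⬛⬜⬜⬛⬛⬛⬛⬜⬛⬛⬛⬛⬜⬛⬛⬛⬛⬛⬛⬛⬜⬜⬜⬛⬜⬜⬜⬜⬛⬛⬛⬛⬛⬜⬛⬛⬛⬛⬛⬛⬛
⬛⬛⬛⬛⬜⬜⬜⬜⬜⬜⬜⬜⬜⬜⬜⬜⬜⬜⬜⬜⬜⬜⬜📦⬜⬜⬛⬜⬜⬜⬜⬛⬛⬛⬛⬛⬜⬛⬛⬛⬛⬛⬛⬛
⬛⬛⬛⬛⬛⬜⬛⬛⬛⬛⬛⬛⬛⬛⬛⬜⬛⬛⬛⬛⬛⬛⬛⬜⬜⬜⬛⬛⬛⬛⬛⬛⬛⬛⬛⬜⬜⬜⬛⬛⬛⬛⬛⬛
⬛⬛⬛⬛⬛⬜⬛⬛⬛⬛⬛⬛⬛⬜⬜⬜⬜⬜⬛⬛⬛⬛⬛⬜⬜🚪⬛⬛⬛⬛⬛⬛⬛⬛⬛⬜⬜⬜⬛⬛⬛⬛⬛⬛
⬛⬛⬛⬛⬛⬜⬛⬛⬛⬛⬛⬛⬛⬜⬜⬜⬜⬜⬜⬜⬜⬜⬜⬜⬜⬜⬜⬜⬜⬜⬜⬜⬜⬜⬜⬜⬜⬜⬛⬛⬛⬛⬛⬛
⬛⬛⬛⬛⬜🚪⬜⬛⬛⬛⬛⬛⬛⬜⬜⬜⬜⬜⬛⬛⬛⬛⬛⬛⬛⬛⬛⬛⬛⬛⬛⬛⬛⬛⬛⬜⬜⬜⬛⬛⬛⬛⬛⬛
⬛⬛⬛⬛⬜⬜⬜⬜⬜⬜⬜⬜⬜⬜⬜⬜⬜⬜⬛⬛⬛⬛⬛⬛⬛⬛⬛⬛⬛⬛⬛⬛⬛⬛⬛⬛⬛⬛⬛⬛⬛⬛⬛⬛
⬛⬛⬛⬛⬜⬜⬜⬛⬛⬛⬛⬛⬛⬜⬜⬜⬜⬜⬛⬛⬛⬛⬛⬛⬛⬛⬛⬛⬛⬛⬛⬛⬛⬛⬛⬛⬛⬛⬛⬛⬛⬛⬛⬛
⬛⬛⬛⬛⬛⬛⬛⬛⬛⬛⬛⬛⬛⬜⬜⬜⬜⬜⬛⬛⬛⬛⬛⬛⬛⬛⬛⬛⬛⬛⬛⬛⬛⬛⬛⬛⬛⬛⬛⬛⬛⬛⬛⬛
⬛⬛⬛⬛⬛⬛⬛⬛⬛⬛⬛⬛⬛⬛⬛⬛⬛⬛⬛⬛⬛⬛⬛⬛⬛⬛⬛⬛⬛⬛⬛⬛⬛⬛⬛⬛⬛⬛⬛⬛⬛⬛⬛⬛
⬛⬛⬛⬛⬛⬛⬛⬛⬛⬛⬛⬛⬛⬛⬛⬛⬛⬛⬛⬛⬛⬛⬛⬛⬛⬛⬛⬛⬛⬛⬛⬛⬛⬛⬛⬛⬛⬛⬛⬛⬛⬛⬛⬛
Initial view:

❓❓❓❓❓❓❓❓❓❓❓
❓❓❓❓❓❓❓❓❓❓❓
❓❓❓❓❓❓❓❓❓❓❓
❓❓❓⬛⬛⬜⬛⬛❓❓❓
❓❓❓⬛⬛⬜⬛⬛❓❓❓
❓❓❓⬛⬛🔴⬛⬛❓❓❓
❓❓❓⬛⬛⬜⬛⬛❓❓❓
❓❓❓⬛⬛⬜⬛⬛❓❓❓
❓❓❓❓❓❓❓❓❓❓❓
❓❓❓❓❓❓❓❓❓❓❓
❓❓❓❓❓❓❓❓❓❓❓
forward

❓❓❓❓❓❓❓❓❓❓❓
❓❓❓❓❓❓❓❓❓❓❓
❓❓❓❓❓❓❓❓❓❓❓
❓❓❓⬛⬛⬜⬛⬛❓❓❓
❓❓❓⬛⬛⬜⬛⬛❓❓❓
❓❓❓⬛⬛🔴⬛⬛❓❓❓
❓❓❓⬛⬛⬜⬛⬛❓❓❓
❓❓❓⬛⬛⬜⬛⬛❓❓❓
❓❓❓⬛⬛⬜⬛⬛❓❓❓
❓❓❓❓❓❓❓❓❓❓❓
❓❓❓❓❓❓❓❓❓❓❓

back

❓❓❓❓❓❓❓❓❓❓❓
❓❓❓❓❓❓❓❓❓❓❓
❓❓❓⬛⬛⬜⬛⬛❓❓❓
❓❓❓⬛⬛⬜⬛⬛❓❓❓
❓❓❓⬛⬛⬜⬛⬛❓❓❓
❓❓❓⬛⬛🔴⬛⬛❓❓❓
❓❓❓⬛⬛⬜⬛⬛❓❓❓
❓❓❓⬛⬛⬜⬛⬛❓❓❓
❓❓❓❓❓❓❓❓❓❓❓
❓❓❓❓❓❓❓❓❓❓❓
❓❓❓❓❓❓❓❓❓❓❓

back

❓❓❓❓❓❓❓❓❓❓❓
❓❓❓⬛⬛⬜⬛⬛❓❓❓
❓❓❓⬛⬛⬜⬛⬛❓❓❓
❓❓❓⬛⬛⬜⬛⬛❓❓❓
❓❓❓⬛⬛⬜⬛⬛❓❓❓
❓❓❓⬛⬛🔴⬛⬛❓❓❓
❓❓❓⬛⬛⬜⬛⬛❓❓❓
❓❓❓⬛⬛⬜⬛⬛❓❓❓
❓❓❓❓❓❓❓❓❓❓❓
❓❓❓❓❓❓❓❓❓❓❓
❓❓❓❓❓❓❓❓❓❓❓

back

❓❓❓⬛⬛⬜⬛⬛❓❓❓
❓❓❓⬛⬛⬜⬛⬛❓❓❓
❓❓❓⬛⬛⬜⬛⬛❓❓❓
❓❓❓⬛⬛⬜⬛⬛❓❓❓
❓❓❓⬛⬛⬜⬛⬛❓❓❓
❓❓❓⬛⬛🔴⬛⬛❓❓❓
❓❓❓⬛⬛⬜⬛⬛❓❓❓
❓❓❓⬛⬛⬜⬛⬛❓❓❓
❓❓❓❓❓❓❓❓❓❓❓
❓❓❓❓❓❓❓❓❓❓❓
❓❓❓❓❓❓❓❓❓❓❓

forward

❓❓❓❓❓❓❓❓❓❓❓
❓❓❓⬛⬛⬜⬛⬛❓❓❓
❓❓❓⬛⬛⬜⬛⬛❓❓❓
❓❓❓⬛⬛⬜⬛⬛❓❓❓
❓❓❓⬛⬛⬜⬛⬛❓❓❓
❓❓❓⬛⬛🔴⬛⬛❓❓❓
❓❓❓⬛⬛⬜⬛⬛❓❓❓
❓❓❓⬛⬛⬜⬛⬛❓❓❓
❓❓❓⬛⬛⬜⬛⬛❓❓❓
❓❓❓❓❓❓❓❓❓❓❓
❓❓❓❓❓❓❓❓❓❓❓

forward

❓❓❓❓❓❓❓❓❓❓❓
❓❓❓❓❓❓❓❓❓❓❓
❓❓❓⬛⬛⬜⬛⬛❓❓❓
❓❓❓⬛⬛⬜⬛⬛❓❓❓
❓❓❓⬛⬛⬜⬛⬛❓❓❓
❓❓❓⬛⬛🔴⬛⬛❓❓❓
❓❓❓⬛⬛⬜⬛⬛❓❓❓
❓❓❓⬛⬛⬜⬛⬛❓❓❓
❓❓❓⬛⬛⬜⬛⬛❓❓❓
❓❓❓⬛⬛⬜⬛⬛❓❓❓
❓❓❓❓❓❓❓❓❓❓❓

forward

❓❓❓❓❓❓❓❓❓❓❓
❓❓❓❓❓❓❓❓❓❓❓
❓❓❓❓❓❓❓❓❓❓❓
❓❓❓⬛⬛⬜⬛⬛❓❓❓
❓❓❓⬛⬛⬜⬛⬛❓❓❓
❓❓❓⬛⬛🔴⬛⬛❓❓❓
❓❓❓⬛⬛⬜⬛⬛❓❓❓
❓❓❓⬛⬛⬜⬛⬛❓❓❓
❓❓❓⬛⬛⬜⬛⬛❓❓❓
❓❓❓⬛⬛⬜⬛⬛❓❓❓
❓❓❓⬛⬛⬜⬛⬛❓❓❓

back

❓❓❓❓❓❓❓❓❓❓❓
❓❓❓❓❓❓❓❓❓❓❓
❓❓❓⬛⬛⬜⬛⬛❓❓❓
❓❓❓⬛⬛⬜⬛⬛❓❓❓
❓❓❓⬛⬛⬜⬛⬛❓❓❓
❓❓❓⬛⬛🔴⬛⬛❓❓❓
❓❓❓⬛⬛⬜⬛⬛❓❓❓
❓❓❓⬛⬛⬜⬛⬛❓❓❓
❓❓❓⬛⬛⬜⬛⬛❓❓❓
❓❓❓⬛⬛⬜⬛⬛❓❓❓
❓❓❓❓❓❓❓❓❓❓❓

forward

❓❓❓❓❓❓❓❓❓❓❓
❓❓❓❓❓❓❓❓❓❓❓
❓❓❓❓❓❓❓❓❓❓❓
❓❓❓⬛⬛⬜⬛⬛❓❓❓
❓❓❓⬛⬛⬜⬛⬛❓❓❓
❓❓❓⬛⬛🔴⬛⬛❓❓❓
❓❓❓⬛⬛⬜⬛⬛❓❓❓
❓❓❓⬛⬛⬜⬛⬛❓❓❓
❓❓❓⬛⬛⬜⬛⬛❓❓❓
❓❓❓⬛⬛⬜⬛⬛❓❓❓
❓❓❓⬛⬛⬜⬛⬛❓❓❓


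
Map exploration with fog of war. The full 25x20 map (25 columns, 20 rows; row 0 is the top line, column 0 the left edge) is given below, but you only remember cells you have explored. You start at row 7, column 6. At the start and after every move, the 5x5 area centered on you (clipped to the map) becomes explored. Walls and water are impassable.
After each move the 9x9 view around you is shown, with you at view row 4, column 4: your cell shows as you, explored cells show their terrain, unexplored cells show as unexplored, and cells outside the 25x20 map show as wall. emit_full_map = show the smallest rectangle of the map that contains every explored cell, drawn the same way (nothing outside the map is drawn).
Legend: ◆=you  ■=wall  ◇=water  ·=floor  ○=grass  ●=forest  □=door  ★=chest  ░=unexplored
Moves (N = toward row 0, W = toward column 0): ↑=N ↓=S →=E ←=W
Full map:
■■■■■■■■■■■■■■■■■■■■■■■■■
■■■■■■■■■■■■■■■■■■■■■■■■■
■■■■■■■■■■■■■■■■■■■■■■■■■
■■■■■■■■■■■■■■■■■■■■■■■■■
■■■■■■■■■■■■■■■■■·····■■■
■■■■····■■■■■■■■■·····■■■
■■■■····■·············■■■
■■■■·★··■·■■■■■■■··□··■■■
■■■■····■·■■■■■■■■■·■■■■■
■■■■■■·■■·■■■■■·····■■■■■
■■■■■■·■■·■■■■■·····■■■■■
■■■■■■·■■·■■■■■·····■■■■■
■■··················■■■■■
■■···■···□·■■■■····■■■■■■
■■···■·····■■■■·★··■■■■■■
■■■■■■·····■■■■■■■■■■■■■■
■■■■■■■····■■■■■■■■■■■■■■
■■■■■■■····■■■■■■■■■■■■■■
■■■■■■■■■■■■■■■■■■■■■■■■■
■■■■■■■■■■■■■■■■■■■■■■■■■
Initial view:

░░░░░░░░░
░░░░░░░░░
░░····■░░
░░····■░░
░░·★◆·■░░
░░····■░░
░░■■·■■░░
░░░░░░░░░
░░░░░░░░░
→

░░░░░░░░░
░░░░░░░░░
░····■■░░
░····■·░░
░·★·◆■·░░
░····■·░░
░■■·■■·░░
░░░░░░░░░
░░░░░░░░░

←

░░░░░░░░░
░░░░░░░░░
░░····■■░
░░····■·░
░░·★◆·■·░
░░····■·░
░░■■·■■·░
░░░░░░░░░
░░░░░░░░░

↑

░░░░░░░░░
░░░░░░░░░
░░■■■■■░░
░░····■■░
░░··◆·■·░
░░·★··■·░
░░····■·░
░░■■·■■·░
░░░░░░░░░

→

░░░░░░░░░
░░░░░░░░░
░■■■■■■░░
░····■■░░
░···◆■·░░
░·★··■·░░
░····■·░░
░■■·■■·░░
░░░░░░░░░

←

░░░░░░░░░
░░░░░░░░░
░░■■■■■■░
░░····■■░
░░··◆·■·░
░░·★··■·░
░░····■·░
░░■■·■■·░
░░░░░░░░░

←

░░░░░░░░░
░░░░░░░░░
░░■■■■■■■
░░■····■■
░░■·◆··■·
░░■·★··■·
░░■····■·
░░░■■·■■·
░░░░░░░░░

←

░░░░░░░░░
░░░░░░░░░
░░■■■■■■■
░░■■····■
░░■■◆···■
░░■■·★··■
░░■■····■
░░░░■■·■■
░░░░░░░░░

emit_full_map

■■■■■■■■
■■····■■
■■◆···■·
■■·★··■·
■■····■·
░░■■·■■·

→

░░░░░░░░░
░░░░░░░░░
░■■■■■■■■
░■■····■■
░■■·◆··■·
░■■·★··■·
░■■····■·
░░░■■·■■·
░░░░░░░░░

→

░░░░░░░░░
░░░░░░░░░
■■■■■■■■░
■■····■■░
■■··◆·■·░
■■·★··■·░
■■····■·░
░░■■·■■·░
░░░░░░░░░

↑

░░░░░░░░░
░░░░░░░░░
░░■■■■■░░
■■■■■■■■░
■■··◆·■■░
■■····■·░
■■·★··■·░
■■····■·░
░░■■·■■·░

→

░░░░░░░░░
░░░░░░░░░
░■■■■■■░░
■■■■■■■░░
■···◆■■░░
■····■·░░
■·★··■·░░
■····■·░░
░■■·■■·░░

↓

░░░░░░░░░
░■■■■■■░░
■■■■■■■░░
■····■■░░
■···◆■·░░
■·★··■·░░
■····■·░░
░■■·■■·░░
░░░░░░░░░

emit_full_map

░░■■■■■■
■■■■■■■■
■■····■■
■■···◆■·
■■·★··■·
■■····■·
░░■■·■■·

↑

░░░░░░░░░
░░░░░░░░░
░■■■■■■░░
■■■■■■■░░
■···◆■■░░
■····■·░░
■·★··■·░░
■····■·░░
░■■·■■·░░

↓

░░░░░░░░░
░■■■■■■░░
■■■■■■■░░
■····■■░░
■···◆■·░░
■·★··■·░░
■····■·░░
░■■·■■·░░
░░░░░░░░░


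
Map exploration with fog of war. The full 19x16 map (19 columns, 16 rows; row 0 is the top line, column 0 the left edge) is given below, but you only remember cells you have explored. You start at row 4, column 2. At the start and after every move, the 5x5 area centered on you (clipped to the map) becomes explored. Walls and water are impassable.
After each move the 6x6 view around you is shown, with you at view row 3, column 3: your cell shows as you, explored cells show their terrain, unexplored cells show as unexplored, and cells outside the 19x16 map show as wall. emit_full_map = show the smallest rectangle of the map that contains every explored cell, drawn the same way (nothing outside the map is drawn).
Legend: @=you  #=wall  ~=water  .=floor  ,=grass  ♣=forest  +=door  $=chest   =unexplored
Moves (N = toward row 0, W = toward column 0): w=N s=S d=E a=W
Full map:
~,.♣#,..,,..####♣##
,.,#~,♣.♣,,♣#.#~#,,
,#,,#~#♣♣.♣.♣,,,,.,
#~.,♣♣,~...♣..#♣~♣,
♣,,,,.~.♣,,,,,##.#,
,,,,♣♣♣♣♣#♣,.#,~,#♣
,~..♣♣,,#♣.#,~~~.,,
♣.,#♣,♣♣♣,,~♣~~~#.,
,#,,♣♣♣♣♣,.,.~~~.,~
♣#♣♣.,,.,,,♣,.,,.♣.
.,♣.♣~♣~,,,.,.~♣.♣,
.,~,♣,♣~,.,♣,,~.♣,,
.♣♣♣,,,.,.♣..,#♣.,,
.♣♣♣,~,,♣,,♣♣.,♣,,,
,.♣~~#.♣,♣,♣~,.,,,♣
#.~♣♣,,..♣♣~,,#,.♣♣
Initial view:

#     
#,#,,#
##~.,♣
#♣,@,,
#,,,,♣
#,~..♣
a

##    
##,#,,
###~.,
##♣@,,
##,,,,
##,~..

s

##,#,,
###~.,
##♣,,,
##,@,,
##,~..
##♣.,#

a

###,#,
####~.
###♣,,
###@,,
###,~.
###♣.,

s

####~.
###♣,,
###,,,
###@~.
###♣.,
###,#,

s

###♣,,
###,,,
###,~.
###@.,
###,#,
###♣#♣

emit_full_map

,#,,#
#~.,♣
♣,,,,
,,,,♣
,~..♣
@.,# 
,#,  
♣#♣  

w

####~.
###♣,,
###,,,
###@~.
###♣.,
###,#,

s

###♣,,
###,,,
###,~.
###@.,
###,#,
###♣#♣


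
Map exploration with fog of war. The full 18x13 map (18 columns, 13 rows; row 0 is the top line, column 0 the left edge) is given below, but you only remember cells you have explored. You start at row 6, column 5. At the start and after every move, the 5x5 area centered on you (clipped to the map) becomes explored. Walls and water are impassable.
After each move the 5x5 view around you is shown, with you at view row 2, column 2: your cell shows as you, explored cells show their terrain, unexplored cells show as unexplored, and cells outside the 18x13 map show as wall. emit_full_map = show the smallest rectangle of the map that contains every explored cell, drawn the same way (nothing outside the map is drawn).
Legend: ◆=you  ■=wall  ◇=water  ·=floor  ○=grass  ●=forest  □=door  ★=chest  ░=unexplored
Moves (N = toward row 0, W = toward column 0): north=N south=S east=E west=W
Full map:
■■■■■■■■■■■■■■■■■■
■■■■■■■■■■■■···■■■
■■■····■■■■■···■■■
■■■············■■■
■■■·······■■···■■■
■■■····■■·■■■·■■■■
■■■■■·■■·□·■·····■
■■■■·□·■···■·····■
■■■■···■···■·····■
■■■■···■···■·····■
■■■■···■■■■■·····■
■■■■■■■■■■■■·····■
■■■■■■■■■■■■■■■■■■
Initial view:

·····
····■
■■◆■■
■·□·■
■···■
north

·····
·····
··◆·■
■■·■■
■·□·■

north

····■
·····
··◆··
····■
■■·■■

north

■■■■■
····■
··◆··
·····
····■

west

■■■■■
■····
■·◆··
■····
■····

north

■■■■■
■■■■■
■·◆··
■····
■····

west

■■■■■
■■■■■
■■◆··
■■···
■■···

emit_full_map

■■■■■■░
■■■■■■■
■■◆···■
■■·····
■■·····
░■····■
░░■■·■■
░░■·□·■
░░■···■

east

■■■■■
■■■■■
■·◆··
■····
■····

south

■■■■■
■····
■·◆··
■····
■····

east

■■■■■
····■
··◆··
·····
····■

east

■■■■■
···■■
··◆··
·····
···■■


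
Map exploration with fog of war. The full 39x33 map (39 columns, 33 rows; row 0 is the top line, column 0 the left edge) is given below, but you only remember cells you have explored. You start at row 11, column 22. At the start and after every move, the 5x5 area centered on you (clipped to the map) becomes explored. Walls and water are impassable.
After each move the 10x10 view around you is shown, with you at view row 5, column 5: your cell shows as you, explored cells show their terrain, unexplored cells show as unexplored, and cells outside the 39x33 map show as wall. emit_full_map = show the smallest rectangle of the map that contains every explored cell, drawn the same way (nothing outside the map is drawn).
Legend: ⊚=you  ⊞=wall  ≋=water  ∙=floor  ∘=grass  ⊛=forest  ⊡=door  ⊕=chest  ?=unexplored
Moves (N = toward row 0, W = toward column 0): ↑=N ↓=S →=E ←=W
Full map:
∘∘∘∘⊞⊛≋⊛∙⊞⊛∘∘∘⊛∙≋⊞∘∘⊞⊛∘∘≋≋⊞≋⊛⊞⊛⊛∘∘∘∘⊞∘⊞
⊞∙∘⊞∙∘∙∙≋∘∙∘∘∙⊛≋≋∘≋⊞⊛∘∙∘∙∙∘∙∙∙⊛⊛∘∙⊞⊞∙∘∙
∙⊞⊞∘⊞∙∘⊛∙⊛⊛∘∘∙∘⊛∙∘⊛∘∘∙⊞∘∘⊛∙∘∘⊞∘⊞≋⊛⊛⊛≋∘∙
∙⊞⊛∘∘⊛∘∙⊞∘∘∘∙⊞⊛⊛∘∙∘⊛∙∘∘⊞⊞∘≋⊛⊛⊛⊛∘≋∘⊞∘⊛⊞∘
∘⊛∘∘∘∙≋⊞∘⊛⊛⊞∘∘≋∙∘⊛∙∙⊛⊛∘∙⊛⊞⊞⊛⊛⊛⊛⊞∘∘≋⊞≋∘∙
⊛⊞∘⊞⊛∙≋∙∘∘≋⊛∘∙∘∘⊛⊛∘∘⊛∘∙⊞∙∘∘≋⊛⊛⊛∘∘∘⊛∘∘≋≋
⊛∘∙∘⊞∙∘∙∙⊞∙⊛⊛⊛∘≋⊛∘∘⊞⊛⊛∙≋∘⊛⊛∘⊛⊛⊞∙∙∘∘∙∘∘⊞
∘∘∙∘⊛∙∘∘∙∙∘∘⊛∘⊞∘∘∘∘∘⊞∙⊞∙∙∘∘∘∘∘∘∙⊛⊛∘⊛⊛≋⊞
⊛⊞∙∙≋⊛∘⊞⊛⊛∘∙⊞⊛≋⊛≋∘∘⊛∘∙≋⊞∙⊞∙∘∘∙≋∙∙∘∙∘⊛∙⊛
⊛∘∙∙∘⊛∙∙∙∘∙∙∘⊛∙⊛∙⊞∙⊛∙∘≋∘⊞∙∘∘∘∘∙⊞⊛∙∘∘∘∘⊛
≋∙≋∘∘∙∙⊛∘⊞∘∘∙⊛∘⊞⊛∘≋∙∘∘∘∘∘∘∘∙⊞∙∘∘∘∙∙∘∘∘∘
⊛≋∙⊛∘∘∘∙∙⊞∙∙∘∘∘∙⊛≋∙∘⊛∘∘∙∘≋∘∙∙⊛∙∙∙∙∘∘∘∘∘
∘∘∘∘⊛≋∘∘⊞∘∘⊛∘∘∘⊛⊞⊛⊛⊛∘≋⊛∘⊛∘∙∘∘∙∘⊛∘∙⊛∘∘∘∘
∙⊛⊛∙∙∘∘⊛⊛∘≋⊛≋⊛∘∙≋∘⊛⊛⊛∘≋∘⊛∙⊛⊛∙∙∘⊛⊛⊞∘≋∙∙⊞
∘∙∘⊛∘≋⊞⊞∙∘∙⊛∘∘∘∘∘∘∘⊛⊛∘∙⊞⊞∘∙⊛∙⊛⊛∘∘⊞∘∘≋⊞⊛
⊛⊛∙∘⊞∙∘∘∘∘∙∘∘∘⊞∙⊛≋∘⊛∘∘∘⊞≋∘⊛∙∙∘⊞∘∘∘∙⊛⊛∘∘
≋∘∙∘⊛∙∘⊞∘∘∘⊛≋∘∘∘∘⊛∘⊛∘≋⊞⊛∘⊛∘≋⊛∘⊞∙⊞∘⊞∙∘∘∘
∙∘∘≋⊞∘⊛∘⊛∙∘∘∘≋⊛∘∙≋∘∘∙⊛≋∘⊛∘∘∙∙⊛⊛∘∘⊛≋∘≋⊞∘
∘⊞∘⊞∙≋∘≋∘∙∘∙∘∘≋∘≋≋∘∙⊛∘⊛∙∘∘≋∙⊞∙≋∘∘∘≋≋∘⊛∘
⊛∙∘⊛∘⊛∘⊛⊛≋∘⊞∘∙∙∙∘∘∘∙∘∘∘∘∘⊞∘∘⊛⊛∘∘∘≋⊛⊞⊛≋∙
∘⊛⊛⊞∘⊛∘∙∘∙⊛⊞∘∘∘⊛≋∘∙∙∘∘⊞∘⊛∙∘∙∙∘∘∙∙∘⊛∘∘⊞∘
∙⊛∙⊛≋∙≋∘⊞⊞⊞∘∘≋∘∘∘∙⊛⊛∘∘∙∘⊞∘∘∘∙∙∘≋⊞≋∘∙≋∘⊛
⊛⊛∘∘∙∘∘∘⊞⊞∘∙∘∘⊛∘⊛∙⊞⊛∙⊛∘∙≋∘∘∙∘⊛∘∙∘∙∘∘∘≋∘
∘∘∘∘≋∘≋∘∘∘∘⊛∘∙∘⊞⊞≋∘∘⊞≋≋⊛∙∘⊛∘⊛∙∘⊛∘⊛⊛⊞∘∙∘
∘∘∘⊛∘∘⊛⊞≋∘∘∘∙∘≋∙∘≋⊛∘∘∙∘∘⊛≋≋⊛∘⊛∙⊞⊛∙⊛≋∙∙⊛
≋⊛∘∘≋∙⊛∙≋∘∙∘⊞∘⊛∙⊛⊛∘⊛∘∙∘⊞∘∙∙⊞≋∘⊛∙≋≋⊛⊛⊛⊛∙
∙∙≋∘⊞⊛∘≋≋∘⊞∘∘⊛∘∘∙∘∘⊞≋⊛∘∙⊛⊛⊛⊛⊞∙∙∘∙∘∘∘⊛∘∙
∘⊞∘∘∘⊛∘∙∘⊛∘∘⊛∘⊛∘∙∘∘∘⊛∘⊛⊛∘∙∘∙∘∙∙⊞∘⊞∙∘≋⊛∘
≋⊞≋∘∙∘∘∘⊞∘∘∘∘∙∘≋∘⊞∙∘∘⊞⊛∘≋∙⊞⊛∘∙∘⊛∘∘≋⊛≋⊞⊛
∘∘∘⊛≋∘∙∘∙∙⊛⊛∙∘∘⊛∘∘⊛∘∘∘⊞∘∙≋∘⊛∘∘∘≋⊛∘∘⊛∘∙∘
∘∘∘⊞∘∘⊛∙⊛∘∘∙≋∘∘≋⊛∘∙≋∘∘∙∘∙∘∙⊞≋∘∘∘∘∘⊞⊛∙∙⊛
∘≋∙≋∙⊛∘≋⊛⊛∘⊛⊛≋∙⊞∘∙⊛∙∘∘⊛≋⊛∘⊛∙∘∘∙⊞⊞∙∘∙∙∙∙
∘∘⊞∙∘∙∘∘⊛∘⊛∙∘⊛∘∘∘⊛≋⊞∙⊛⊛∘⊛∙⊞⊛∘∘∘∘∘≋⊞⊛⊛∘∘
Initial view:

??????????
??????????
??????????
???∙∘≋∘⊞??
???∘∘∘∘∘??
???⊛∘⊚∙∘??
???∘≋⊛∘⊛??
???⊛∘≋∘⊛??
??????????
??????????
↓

??????????
??????????
???∙∘≋∘⊞??
???∘∘∘∘∘??
???⊛∘∘∙∘??
???∘≋⊚∘⊛??
???⊛∘≋∘⊛??
???⊛∘∙⊞⊞??
??????????
??????????

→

??????????
??????????
??∙∘≋∘⊞???
??∘∘∘∘∘∘??
??⊛∘∘∙∘≋??
??∘≋⊛⊚⊛∘??
??⊛∘≋∘⊛∙??
??⊛∘∙⊞⊞∘??
??????????
??????????

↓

??????????
??∙∘≋∘⊞???
??∘∘∘∘∘∘??
??⊛∘∘∙∘≋??
??∘≋⊛∘⊛∘??
??⊛∘≋⊚⊛∙??
??⊛∘∙⊞⊞∘??
???∘∘⊞≋∘??
??????????
??????????

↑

??????????
??????????
??∙∘≋∘⊞???
??∘∘∘∘∘∘??
??⊛∘∘∙∘≋??
??∘≋⊛⊚⊛∘??
??⊛∘≋∘⊛∙??
??⊛∘∙⊞⊞∘??
???∘∘⊞≋∘??
??????????

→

??????????
??????????
?∙∘≋∘⊞????
?∘∘∘∘∘∘∘??
?⊛∘∘∙∘≋∘??
?∘≋⊛∘⊚∘∙??
?⊛∘≋∘⊛∙⊛??
?⊛∘∙⊞⊞∘∙??
??∘∘⊞≋∘???
??????????

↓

??????????
?∙∘≋∘⊞????
?∘∘∘∘∘∘∘??
?⊛∘∘∙∘≋∘??
?∘≋⊛∘⊛∘∙??
?⊛∘≋∘⊚∙⊛??
?⊛∘∙⊞⊞∘∙??
??∘∘⊞≋∘⊛??
??????????
??????????

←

??????????
??∙∘≋∘⊞???
??∘∘∘∘∘∘∘?
??⊛∘∘∙∘≋∘?
??∘≋⊛∘⊛∘∙?
??⊛∘≋⊚⊛∙⊛?
??⊛∘∙⊞⊞∘∙?
???∘∘⊞≋∘⊛?
??????????
??????????

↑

??????????
??????????
??∙∘≋∘⊞???
??∘∘∘∘∘∘∘?
??⊛∘∘∙∘≋∘?
??∘≋⊛⊚⊛∘∙?
??⊛∘≋∘⊛∙⊛?
??⊛∘∙⊞⊞∘∙?
???∘∘⊞≋∘⊛?
??????????

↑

??????????
??????????
??????????
??∙∘≋∘⊞∙??
??∘∘∘∘∘∘∘?
??⊛∘∘⊚∘≋∘?
??∘≋⊛∘⊛∘∙?
??⊛∘≋∘⊛∙⊛?
??⊛∘∙⊞⊞∘∙?
???∘∘⊞≋∘⊛?

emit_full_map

∙∘≋∘⊞∙?
∘∘∘∘∘∘∘
⊛∘∘⊚∘≋∘
∘≋⊛∘⊛∘∙
⊛∘≋∘⊛∙⊛
⊛∘∙⊞⊞∘∙
?∘∘⊞≋∘⊛

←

??????????
??????????
??????????
???∙∘≋∘⊞∙?
???∘∘∘∘∘∘∘
???⊛∘⊚∙∘≋∘
???∘≋⊛∘⊛∘∙
???⊛∘≋∘⊛∙⊛
???⊛∘∙⊞⊞∘∙
????∘∘⊞≋∘⊛

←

??????????
??????????
??????????
???⊛∙∘≋∘⊞∙
???∙∘∘∘∘∘∘
???∘⊛⊚∘∙∘≋
???⊛∘≋⊛∘⊛∘
???⊛⊛∘≋∘⊛∙
????⊛∘∙⊞⊞∘
?????∘∘⊞≋∘

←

??????????
??????????
??????????
???∙⊛∙∘≋∘⊞
???≋∙∘∘∘∘∘
???∙∘⊚∘∘∙∘
???⊛⊛∘≋⊛∘⊛
???⊛⊛⊛∘≋∘⊛
?????⊛∘∙⊞⊞
??????∘∘⊞≋

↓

??????????
??????????
???∙⊛∙∘≋∘⊞
???≋∙∘∘∘∘∘
???∙∘⊛∘∘∙∘
???⊛⊛⊚≋⊛∘⊛
???⊛⊛⊛∘≋∘⊛
???∘⊛⊛∘∙⊞⊞
??????∘∘⊞≋
??????????

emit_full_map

∙⊛∙∘≋∘⊞∙?
≋∙∘∘∘∘∘∘∘
∙∘⊛∘∘∙∘≋∘
⊛⊛⊚≋⊛∘⊛∘∙
⊛⊛⊛∘≋∘⊛∙⊛
∘⊛⊛∘∙⊞⊞∘∙
???∘∘⊞≋∘⊛

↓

??????????
???∙⊛∙∘≋∘⊞
???≋∙∘∘∘∘∘
???∙∘⊛∘∘∙∘
???⊛⊛∘≋⊛∘⊛
???⊛⊛⊚∘≋∘⊛
???∘⊛⊛∘∙⊞⊞
???∘⊛∘∘∘⊞≋
??????????
??????????

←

??????????
????∙⊛∙∘≋∘
????≋∙∘∘∘∘
???≋∙∘⊛∘∘∙
???⊛⊛⊛∘≋⊛∘
???∘⊛⊚⊛∘≋∘
???∘∘⊛⊛∘∙⊞
???≋∘⊛∘∘∘⊞
??????????
??????????

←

??????????
?????∙⊛∙∘≋
?????≋∙∘∘∘
???⊛≋∙∘⊛∘∘
???⊞⊛⊛⊛∘≋⊛
???≋∘⊚⊛⊛∘≋
???∘∘∘⊛⊛∘∙
???⊛≋∘⊛∘∘∘
??????????
??????????

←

??????????
??????∙⊛∙∘
??????≋∙∘∘
???∙⊛≋∙∘⊛∘
???⊛⊞⊛⊛⊛∘≋
???∙≋⊚⊛⊛⊛∘
???∘∘∘∘⊛⊛∘
???∙⊛≋∘⊛∘∘
??????????
??????????

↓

??????∙⊛∙∘
??????≋∙∘∘
???∙⊛≋∙∘⊛∘
???⊛⊞⊛⊛⊛∘≋
???∙≋∘⊛⊛⊛∘
???∘∘⊚∘⊛⊛∘
???∙⊛≋∘⊛∘∘
???∘∘⊛∘⊛??
??????????
??????????

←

???????∙⊛∙
???????≋∙∘
????∙⊛≋∙∘⊛
???∘⊛⊞⊛⊛⊛∘
???∘∙≋∘⊛⊛⊛
???∘∘⊚∘∘⊛⊛
???⊞∙⊛≋∘⊛∘
???∘∘∘⊛∘⊛?
??????????
??????????

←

????????∙⊛
????????≋∙
?????∙⊛≋∙∘
???∘∘⊛⊞⊛⊛⊛
???⊛∘∙≋∘⊛⊛
???∘∘⊚∘∘∘⊛
???∘⊞∙⊛≋∘⊛
???∘∘∘∘⊛∘⊛
??????????
??????????

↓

????????≋∙
?????∙⊛≋∙∘
???∘∘⊛⊞⊛⊛⊛
???⊛∘∙≋∘⊛⊛
???∘∘∘∘∘∘⊛
???∘⊞⊚⊛≋∘⊛
???∘∘∘∘⊛∘⊛
???≋⊛∘∙≋??
??????????
??????????

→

???????≋∙∘
????∙⊛≋∙∘⊛
??∘∘⊛⊞⊛⊛⊛∘
??⊛∘∙≋∘⊛⊛⊛
??∘∘∘∘∘∘⊛⊛
??∘⊞∙⊚≋∘⊛∘
??∘∘∘∘⊛∘⊛?
??≋⊛∘∙≋∘??
??????????
??????????

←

????????≋∙
?????∙⊛≋∙∘
???∘∘⊛⊞⊛⊛⊛
???⊛∘∙≋∘⊛⊛
???∘∘∘∘∘∘⊛
???∘⊞⊚⊛≋∘⊛
???∘∘∘∘⊛∘⊛
???≋⊛∘∙≋∘?
??????????
??????????

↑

????????∙⊛
????????≋∙
?????∙⊛≋∙∘
???∘∘⊛⊞⊛⊛⊛
???⊛∘∙≋∘⊛⊛
???∘∘⊚∘∘∘⊛
???∘⊞∙⊛≋∘⊛
???∘∘∘∘⊛∘⊛
???≋⊛∘∙≋∘?
??????????

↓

????????≋∙
?????∙⊛≋∙∘
???∘∘⊛⊞⊛⊛⊛
???⊛∘∙≋∘⊛⊛
???∘∘∘∘∘∘⊛
???∘⊞⊚⊛≋∘⊛
???∘∘∘∘⊛∘⊛
???≋⊛∘∙≋∘?
??????????
??????????

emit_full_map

?????∙⊛∙∘≋∘⊞∙?
?????≋∙∘∘∘∘∘∘∘
??∙⊛≋∙∘⊛∘∘∙∘≋∘
∘∘⊛⊞⊛⊛⊛∘≋⊛∘⊛∘∙
⊛∘∙≋∘⊛⊛⊛∘≋∘⊛∙⊛
∘∘∘∘∘∘⊛⊛∘∙⊞⊞∘∙
∘⊞⊚⊛≋∘⊛∘∘∘⊞≋∘⊛
∘∘∘∘⊛∘⊛???????
≋⊛∘∙≋∘????????

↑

????????∙⊛
????????≋∙
?????∙⊛≋∙∘
???∘∘⊛⊞⊛⊛⊛
???⊛∘∙≋∘⊛⊛
???∘∘⊚∘∘∘⊛
???∘⊞∙⊛≋∘⊛
???∘∘∘∘⊛∘⊛
???≋⊛∘∙≋∘?
??????????
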